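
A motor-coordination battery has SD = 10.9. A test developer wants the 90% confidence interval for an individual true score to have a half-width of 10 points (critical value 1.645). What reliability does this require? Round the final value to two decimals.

0.69

Required SEM = 10 / 1.645 ≈ 6.0790
r = 1 − (SEM / SD)² = 1 − (6.0790 / 10.9)² ≈ 1 − 0.3110 ≈ 0.6890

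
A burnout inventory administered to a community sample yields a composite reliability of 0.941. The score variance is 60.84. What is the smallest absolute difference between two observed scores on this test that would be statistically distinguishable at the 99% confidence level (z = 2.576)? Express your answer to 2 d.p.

6.90

SD = √60.84 = 7.8000
SEM = 7.8000*√(1 − 0.9410) ≃ 1.8946
SE_diff = SEM * √2 ≃ 1.8946 * 1.4142 ≃ 2.6794
Smallest detectable difference = 2.576*2.6794 ≃ 6.9021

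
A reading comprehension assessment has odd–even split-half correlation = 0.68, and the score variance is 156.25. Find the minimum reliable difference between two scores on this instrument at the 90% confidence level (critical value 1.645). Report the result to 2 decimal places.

12.69

σ = 156.25^(1/2) = 12.50000
r_full = 2·0.68 / (1 + 0.68) ≈ 0.80952
SEM = 12.50000·√(1 − 0.80952) ≈ 5.45545
SE_diff = SEM · √2 ≈ 5.45545 · 1.41421 ≈ 7.71517
Smallest detectable difference = 1.645·7.71517 ≈ 12.69145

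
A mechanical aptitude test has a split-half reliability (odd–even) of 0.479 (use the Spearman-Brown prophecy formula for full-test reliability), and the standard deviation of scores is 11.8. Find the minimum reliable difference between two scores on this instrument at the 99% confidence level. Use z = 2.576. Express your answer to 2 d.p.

Full-length reliability (Spearman-Brown) = 2(0.479)/(1+0.479) ≈ 0.648
SEM = 11.800 × √(1 − 0.648) = 11.800 × √0.352 ≈ 11.800 × 0.594 ≈ 7.004
SE_diff = √2 × SEM ≈ 9.904
Minimum reliable difference = 2.576 × SE_diff ≈ 2.576 × 9.904 ≈ 25.514

25.51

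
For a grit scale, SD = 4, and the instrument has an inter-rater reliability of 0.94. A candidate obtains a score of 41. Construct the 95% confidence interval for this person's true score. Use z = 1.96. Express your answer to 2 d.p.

The standard error of measurement is 4.0000·√(1 − 0.9400) ≈ 4.0000·0.2449 ≈ 0.9798.
Margin = 1.96 · 0.9798 ≈ 1.9204
95% CI: 41 ± 1.9204 = [39.0796, 42.9204]

[39.08, 42.92]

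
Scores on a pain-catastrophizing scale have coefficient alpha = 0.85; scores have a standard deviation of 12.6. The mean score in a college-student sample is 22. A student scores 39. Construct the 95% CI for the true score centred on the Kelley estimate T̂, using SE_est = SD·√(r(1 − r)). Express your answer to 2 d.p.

T̂ = 0.8500(39) + 0.1500(22) ≈ 36.4500
SE_est = 12.6000*√(0.8500*0.1500) ≈ 4.4991
95% CI: 36.4500 ± 8.8182 ≈ (27.6318, 45.2682)

[27.63, 45.27]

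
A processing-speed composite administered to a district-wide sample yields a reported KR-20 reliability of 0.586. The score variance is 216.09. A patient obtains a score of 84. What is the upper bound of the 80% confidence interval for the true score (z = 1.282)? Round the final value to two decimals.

96.13

SD = √216.09 ≈ 14.70000
SEM = 14.70000×√(1 − 0.58600) ≈ 9.45840
1.282 × SEM ≈ 12.12566
Upper bound: 84 + 12.12566 = 96.12566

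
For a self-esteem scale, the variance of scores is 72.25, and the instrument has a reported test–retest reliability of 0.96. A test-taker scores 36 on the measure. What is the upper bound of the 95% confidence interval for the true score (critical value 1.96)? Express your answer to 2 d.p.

39.33

σ = 72.25^(1/2) = 8.50000
SEM = 8.50000·√(1 − 0.96000) ≈ 1.70000
1.96 · SEM ≈ 3.33200
Upper limit = 36 + 3.33200 ≈ 39.33200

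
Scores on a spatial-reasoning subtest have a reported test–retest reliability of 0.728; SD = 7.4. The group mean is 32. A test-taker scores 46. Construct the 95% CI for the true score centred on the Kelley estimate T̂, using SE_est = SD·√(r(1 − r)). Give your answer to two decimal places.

Estimated true score = 0.728×46 + (1 − 0.728)×32 ≈ 42.192
SE_est = SD × √(r(1 − r)) = 7.400 × √0.198 ≈ 7.400 × 0.445 ≈ 3.293
CI = 42.192 ± 1.96 × 3.293 → [35.738, 48.646]

[35.74, 48.65]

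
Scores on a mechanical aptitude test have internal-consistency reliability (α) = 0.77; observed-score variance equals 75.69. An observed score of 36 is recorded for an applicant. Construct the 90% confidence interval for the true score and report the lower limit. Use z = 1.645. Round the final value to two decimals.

SD = √75.69 ≈ 8.7000
SEM = 8.7000 * √(1 − 0.7700) = 8.7000 * √0.2300 ≈ 8.7000 * 0.4796 ≈ 4.1724
1.645 * SEM ≈ 6.8636
Lower limit = 36 − 6.8636 ≈ 29.1364

29.14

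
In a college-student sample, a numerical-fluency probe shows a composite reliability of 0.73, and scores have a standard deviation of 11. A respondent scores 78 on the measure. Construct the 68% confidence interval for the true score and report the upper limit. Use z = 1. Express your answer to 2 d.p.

SEM = 11.0000·√(1 − 0.7300) ≈ 5.7158
1 · SEM ≈ 5.7158
Upper bound: 78 + 5.7158 = 83.7158

83.72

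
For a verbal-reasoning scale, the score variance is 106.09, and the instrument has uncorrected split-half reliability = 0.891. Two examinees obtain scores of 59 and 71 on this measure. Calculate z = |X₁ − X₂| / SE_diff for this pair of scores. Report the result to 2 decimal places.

SD = √106.09 = 10.300
Full-length reliability (Spearman-Brown) = 2(0.891)/(1+0.891) ≃ 0.942
SEM = 10.300·√(1 − 0.942) ≃ 2.473
Standard error of the difference = 2.473·√2 ≃ 3.497
z = 12 / 3.497 ≃ 3.431

3.43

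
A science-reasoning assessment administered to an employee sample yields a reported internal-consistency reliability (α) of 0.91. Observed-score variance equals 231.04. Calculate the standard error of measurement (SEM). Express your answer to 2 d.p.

4.56

σ = 231.04^(1/2) = 15.200
SEM = 15.200×√(1 − 0.910) ≃ 4.560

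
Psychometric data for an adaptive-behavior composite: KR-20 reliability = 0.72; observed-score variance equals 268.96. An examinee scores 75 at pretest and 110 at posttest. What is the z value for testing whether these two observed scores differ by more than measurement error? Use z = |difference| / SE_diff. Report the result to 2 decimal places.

σ = 268.96^(1/2) = 16.400
The standard error of measurement is 16.400×√(1 − 0.720) ≈ 16.400×0.529 ≈ 8.678.
SE_diff = SEM × √2 ≈ 8.678 × 1.414 ≈ 12.273
z = |75 − 110| / 12.273 = 35 / 12.273 ≈ 2.852

2.85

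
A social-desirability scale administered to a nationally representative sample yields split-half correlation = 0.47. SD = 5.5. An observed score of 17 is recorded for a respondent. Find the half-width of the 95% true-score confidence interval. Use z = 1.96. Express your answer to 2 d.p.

r_full = 2·0.47 / (1 + 0.47) ≈ 0.639
SEM = 5.500×√(1 − 0.639) ≈ 3.302
Margin = 1.96 × 3.302 ≈ 6.473

6.47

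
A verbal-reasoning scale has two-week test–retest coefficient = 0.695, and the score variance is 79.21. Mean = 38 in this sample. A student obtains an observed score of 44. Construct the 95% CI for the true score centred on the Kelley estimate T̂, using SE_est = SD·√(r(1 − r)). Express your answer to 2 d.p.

[34.14, 50.20]

SD = √79.21 ≈ 8.900
T̂ = r·X + (1 − r)·M = 0.695*44 + 0.305*38 = 30.580 + 11.590 ≈ 42.170
SE_est = 8.900·√[r(1 − r)] ≈ 4.098
95% CI: 42.170 ± 8.031 ≈ (34.139, 50.201)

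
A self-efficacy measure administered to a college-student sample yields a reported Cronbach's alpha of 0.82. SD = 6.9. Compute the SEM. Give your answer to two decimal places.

The standard error of measurement is 6.900*√(1 − 0.820) ≃ 6.900*0.424 ≃ 2.927.

2.93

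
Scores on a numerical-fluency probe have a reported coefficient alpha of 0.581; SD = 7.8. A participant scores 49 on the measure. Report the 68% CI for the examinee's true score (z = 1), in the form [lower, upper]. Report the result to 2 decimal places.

[43.95, 54.05]

SEM = 7.800*√(1 − 0.581) ≃ 5.049
1 * SEM ≃ 5.049
CI = 49 ± 5.049 → [43.951, 54.049]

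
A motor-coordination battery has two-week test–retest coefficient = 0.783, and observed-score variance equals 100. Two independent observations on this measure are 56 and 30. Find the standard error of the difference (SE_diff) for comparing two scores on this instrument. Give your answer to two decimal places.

SD = √100 ≈ 10.0000
SEM = 10.0000*√(1 − 0.7830) ≈ 4.6583
SE_diff = SEM * √2 ≈ 4.6583 * 1.4142 ≈ 6.5879

6.59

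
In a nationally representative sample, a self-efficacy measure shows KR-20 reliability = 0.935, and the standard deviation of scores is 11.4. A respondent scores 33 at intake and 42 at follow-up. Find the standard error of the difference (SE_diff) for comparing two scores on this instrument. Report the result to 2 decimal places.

4.11

SEM = 11.4000 · √(1 − 0.9350) = 11.4000 · √0.0650 ≈ 11.4000 · 0.2550 ≈ 2.9064
SE_diff = SEM · √2 ≈ 2.9064 · 1.4142 ≈ 4.1103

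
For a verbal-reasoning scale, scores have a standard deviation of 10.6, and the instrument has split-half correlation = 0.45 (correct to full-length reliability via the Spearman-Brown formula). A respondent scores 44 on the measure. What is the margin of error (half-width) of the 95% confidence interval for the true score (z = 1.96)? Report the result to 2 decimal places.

Full-length reliability (Spearman-Brown) = 2(0.45)/(1+0.45) ≈ 0.6207
SEM = 10.6000 × √(1 − 0.6207) = 10.6000 × √0.3793 ≈ 10.6000 × 0.6159 ≈ 6.5283
Margin = 1.96 × 6.5283 ≈ 12.7956

12.80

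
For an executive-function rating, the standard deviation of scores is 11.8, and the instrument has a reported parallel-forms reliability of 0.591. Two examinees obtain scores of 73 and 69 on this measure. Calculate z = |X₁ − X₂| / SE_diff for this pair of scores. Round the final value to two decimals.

The standard error of measurement is 11.80000×√(1 − 0.59100) ≈ 11.80000×0.63953 ≈ 7.54647.
SE_diff = SEM × √2 ≈ 7.54647 × 1.41421 ≈ 10.67232
z = |73 − 69| / 10.67232 = 4 / 10.67232 ≈ 0.37480

0.37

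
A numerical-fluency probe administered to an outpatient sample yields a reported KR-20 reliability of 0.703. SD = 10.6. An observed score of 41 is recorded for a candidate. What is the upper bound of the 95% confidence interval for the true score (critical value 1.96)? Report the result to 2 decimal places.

52.32

The standard error of measurement is 10.60000×√(1 − 0.70300) ≃ 10.60000×0.54498 ≃ 5.77676.
Half-width = 1.96×5.77676 ≃ 11.32244
Upper bound: 41 + 11.32244 = 52.32244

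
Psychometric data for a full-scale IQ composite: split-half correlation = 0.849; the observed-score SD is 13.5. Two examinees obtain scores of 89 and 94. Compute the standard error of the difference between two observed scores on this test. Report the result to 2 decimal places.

5.46

Full-length reliability (Spearman-Brown) = 2(0.849)/(1+0.849) ≈ 0.918
SEM = 13.500*√(1 − 0.918) ≈ 3.858
SE_diff = √2 * SEM ≈ 5.456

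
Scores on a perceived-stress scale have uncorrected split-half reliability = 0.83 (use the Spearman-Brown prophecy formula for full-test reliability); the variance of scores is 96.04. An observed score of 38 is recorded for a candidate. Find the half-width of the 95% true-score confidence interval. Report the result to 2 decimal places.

SD = √96.04 = 9.8000
Spearman-Brown: r = 2(0.83) / (1 + 0.83) = 1.6600 / 1.8300 ≃ 0.9071
SEM = 9.8000 × √(1 − 0.9071) = 9.8000 × √0.0929 ≃ 9.8000 × 0.3048 ≃ 2.9869
Half-width = 1.96×2.9869 ≃ 5.8544

5.85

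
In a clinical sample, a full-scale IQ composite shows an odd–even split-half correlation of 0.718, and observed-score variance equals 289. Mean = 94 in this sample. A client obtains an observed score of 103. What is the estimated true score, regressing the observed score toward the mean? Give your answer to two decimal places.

101.52

Full-length reliability (Spearman-Brown) = 2(0.718)/(1+0.718) ≃ 0.8359
T̂ = r·X + (1 − r)·M = 0.8359·103 + 0.1641·94 ≃ 86.0931 + 15.4296 ≃ 101.5227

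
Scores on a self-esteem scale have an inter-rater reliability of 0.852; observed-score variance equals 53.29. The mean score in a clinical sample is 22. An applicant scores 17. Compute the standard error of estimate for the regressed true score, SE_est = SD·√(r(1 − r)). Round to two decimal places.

σ = 53.29^(1/2) = 7.30000
SE_est = SD × √(r(1 − r)) = 7.30000 × √0.12610 ≃ 7.30000 × 0.35510 ≃ 2.59223

2.59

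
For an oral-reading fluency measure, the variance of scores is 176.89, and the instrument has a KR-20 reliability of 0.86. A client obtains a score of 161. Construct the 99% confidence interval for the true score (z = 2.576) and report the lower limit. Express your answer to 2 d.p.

148.18

SD = √176.89 ≈ 13.3000
SEM = 13.3000 * √(1 − 0.8600) = 13.3000 * √0.1400 ≈ 13.3000 * 0.3742 ≈ 4.9764
Half-width = 2.576*4.9764 ≈ 12.8192
Lower bound: 161 − 12.8192 = 148.1808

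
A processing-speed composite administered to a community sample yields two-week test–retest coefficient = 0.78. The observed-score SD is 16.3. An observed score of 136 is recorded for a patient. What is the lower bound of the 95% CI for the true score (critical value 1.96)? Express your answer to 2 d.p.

SEM = 16.300·√(1 − 0.780) ≃ 7.645
1.96 · SEM ≃ 14.985
Lower limit = 136 − 14.985 ≃ 121.015

121.02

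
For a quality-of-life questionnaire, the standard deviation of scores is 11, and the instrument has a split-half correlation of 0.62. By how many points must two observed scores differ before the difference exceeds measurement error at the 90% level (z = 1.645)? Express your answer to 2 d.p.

12.39

Full-length reliability (Spearman-Brown) = 2(0.62)/(1+0.62) ≃ 0.7654
SEM = 11.0000 × √(1 − 0.7654) = 11.0000 × √0.2346 ≃ 11.0000 × 0.4843 ≃ 5.3275
Standard error of the difference = 5.3275·√2 ≃ 7.5343
Minimum reliable difference = 1.645 × SE_diff ≃ 1.645 × 7.5343 ≃ 12.3939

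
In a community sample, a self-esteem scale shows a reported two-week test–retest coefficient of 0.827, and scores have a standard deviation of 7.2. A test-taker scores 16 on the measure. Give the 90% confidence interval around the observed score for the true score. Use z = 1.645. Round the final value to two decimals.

The standard error of measurement is 7.2000*√(1 − 0.8270) ≈ 7.2000*0.4159 ≈ 2.9947.
1.645 * SEM ≈ 4.9263
90% CI: 16 ± 4.9263 = [11.0737, 20.9263]

[11.07, 20.93]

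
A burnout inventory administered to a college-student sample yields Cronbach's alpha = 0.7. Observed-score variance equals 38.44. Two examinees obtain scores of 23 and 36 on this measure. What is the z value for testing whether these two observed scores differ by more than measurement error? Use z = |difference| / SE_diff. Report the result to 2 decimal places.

2.71

σ = 38.44^(1/2) = 6.2000
SEM = 6.2000*√(1 − 0.7000) ≈ 3.3959
SE_diff = √2 * SEM ≈ 4.8025
z = 13 / 4.8025 ≈ 2.7069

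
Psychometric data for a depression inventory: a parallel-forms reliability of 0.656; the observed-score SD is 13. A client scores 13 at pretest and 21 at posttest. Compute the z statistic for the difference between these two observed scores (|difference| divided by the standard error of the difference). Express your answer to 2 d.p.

SEM = 13.0000·√(1 − 0.6560) ≈ 7.6247
SE_diff = SEM · √2 ≈ 7.6247 · 1.4142 ≈ 10.7829
z = |13 − 21| / 10.7829 = 8 / 10.7829 ≈ 0.7419

0.74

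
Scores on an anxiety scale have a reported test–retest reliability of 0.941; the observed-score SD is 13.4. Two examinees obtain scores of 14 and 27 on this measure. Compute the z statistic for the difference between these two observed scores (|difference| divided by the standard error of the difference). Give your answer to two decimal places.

SEM = 13.4000 · √(1 − 0.9410) = 13.4000 · √0.0590 ≃ 13.4000 · 0.2429 ≃ 3.2548
SE_diff = SEM · √2 ≃ 3.2548 · 1.4142 ≃ 4.6031
z = |14 − 27| / 4.6031 = 13 / 4.6031 ≃ 2.8242

2.82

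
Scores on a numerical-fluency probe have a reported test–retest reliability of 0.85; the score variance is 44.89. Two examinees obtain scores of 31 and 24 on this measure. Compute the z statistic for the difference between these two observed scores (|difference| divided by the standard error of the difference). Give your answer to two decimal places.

1.91

σ = 44.89^(1/2) = 6.700
SEM = 6.700 * √(1 − 0.850) = 6.700 * √0.150 ≈ 6.700 * 0.387 ≈ 2.595
SE_diff = √2 * SEM ≈ 3.670
z = |31 − 24| / 3.670 = 7 / 3.670 ≈ 1.907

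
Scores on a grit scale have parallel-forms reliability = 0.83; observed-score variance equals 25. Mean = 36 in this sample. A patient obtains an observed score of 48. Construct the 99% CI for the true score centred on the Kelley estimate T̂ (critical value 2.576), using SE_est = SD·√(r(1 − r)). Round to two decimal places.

[41.12, 50.80]

SD = √25 = 5.0000
T̂ = r·X + (1 − r)·M = 0.8300*48 + 0.1700*36 = 39.8400 + 6.1200 ≈ 45.9600
SE_est = 5.0000*√(0.8300*0.1700) ≈ 1.8782
99% CI: 45.9600 ± 4.8382 ≈ (41.1218, 50.7982)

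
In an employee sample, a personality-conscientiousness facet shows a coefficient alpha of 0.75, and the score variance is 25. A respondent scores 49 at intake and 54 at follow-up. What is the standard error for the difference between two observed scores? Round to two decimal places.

SD = √25 = 5.000
SEM = 5.000 * √(1 − 0.750) = 5.000 * √0.250 ≃ 5.000 * 0.500 ≃ 2.500
SE_diff = √2 * SEM ≃ 3.536

3.54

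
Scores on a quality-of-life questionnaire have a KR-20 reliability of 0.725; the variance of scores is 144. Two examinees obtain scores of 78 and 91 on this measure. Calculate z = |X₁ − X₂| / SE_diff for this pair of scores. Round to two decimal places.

SD = √144 ≃ 12.000
SEM = 12.000*√(1 − 0.725) ≃ 6.293
SE_diff = √2 * SEM ≃ 8.899
z = |78 − 91| / 8.899 = 13 / 8.899 ≃ 1.461

1.46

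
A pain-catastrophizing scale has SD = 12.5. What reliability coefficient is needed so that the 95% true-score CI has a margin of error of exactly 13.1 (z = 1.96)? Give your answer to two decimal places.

0.71

Required SEM = 13.1 / 1.96 ≈ 6.684
r = 1 − (6.684/12.5)² ≈ 1 − 0.286 ≈ 0.714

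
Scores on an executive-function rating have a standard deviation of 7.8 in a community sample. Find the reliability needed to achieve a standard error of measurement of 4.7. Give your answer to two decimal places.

r = 1 − (4.7000/7.8)² ≈ 1 − 0.3631 ≈ 0.6369

0.64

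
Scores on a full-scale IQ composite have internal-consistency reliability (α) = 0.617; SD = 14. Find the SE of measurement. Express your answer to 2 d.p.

8.66

SEM = 14.0000×√(1 − 0.6170) ≈ 8.6642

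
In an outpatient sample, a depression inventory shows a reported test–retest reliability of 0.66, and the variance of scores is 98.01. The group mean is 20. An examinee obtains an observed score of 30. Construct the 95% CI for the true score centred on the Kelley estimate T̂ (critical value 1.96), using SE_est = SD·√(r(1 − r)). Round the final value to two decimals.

[17.41, 35.79]

SD = √98.01 = 9.900
T̂ = 0.660(30) + 0.340(20) ≈ 26.600
SE_est = SD × √(r(1 − r)) = 9.900 × √0.224 ≈ 9.900 × 0.474 ≈ 4.690
CI = 26.600 ± 1.96 × 4.690 → [17.408, 35.792]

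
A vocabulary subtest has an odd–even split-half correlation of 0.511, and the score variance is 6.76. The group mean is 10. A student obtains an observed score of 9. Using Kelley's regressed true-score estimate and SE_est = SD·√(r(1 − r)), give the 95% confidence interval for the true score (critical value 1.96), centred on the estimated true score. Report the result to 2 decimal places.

[6.94, 11.71]

σ = 6.76^(1/2) = 2.600
Full-length reliability (Spearman-Brown) = 2(0.511)/(1+0.511) ≈ 0.676
T̂ = r·X + (1 − r)·M = 0.676*9 + 0.324*10 ≈ 6.087 + 3.236 ≈ 9.324
SE_est = SD * √(r(1 − r)) = 2.600 * √0.219 ≈ 2.600 * 0.468 ≈ 1.216
95% CI: 9.324 ± 2.384 ≈ (6.939, 11.708)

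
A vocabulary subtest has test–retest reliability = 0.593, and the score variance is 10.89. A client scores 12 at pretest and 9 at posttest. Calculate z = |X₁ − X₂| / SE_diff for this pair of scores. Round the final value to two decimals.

SD = √10.89 = 3.3000
SEM = 3.3000 × √(1 − 0.5930) = 3.3000 × √0.4070 ≃ 3.3000 × 0.6380 ≃ 2.1053
Standard error of the difference = 2.1053·√2 ≃ 2.9773
z = |12 − 9| / 2.9773 = 3 / 2.9773 ≃ 1.0076

1.01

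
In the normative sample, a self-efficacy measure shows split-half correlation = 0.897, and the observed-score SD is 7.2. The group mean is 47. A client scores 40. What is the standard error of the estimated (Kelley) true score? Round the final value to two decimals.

Full-length reliability (Spearman-Brown) = 2(0.897)/(1+0.897) ≃ 0.946
SE_est = SD * √(r(1 − r)) = 7.200 * √0.051 ≃ 7.200 * 0.227 ≃ 1.632

1.63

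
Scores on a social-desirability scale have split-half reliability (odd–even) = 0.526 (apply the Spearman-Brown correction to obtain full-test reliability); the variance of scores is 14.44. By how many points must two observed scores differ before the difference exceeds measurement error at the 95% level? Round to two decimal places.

5.87

σ = 14.44^(1/2) = 3.800
Full-length reliability (Spearman-Brown) = 2(0.526)/(1+0.526) ≈ 0.689
The standard error of measurement is 3.800×√(1 − 0.689) ≈ 3.800×0.557 ≈ 2.118.
SE_diff = √2 × SEM ≈ 2.995
Minimum reliable difference = 1.96 × SE_diff ≈ 1.96 × 2.995 ≈ 5.870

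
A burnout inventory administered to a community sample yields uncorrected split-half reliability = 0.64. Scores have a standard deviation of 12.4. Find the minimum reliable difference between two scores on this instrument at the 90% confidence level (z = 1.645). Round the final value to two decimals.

13.52

r_full = 2·0.64 / (1 + 0.64) ≈ 0.7805
SEM = 12.4000 · √(1 − 0.7805) = 12.4000 · √0.2195 ≈ 12.4000 · 0.4685 ≈ 5.8097
SE_diff = √2 · SEM ≈ 8.2161
Smallest detectable difference = 1.645·8.2161 ≈ 13.5155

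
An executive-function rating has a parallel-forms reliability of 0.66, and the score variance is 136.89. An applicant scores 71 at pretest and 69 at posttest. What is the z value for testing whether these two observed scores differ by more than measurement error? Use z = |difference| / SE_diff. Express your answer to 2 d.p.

0.21

σ = 136.89^(1/2) = 11.700
SEM = 11.700 × √(1 − 0.660) = 11.700 × √0.340 ≃ 11.700 × 0.583 ≃ 6.822
SE_diff = √2 × SEM ≃ 9.648
z = |71 − 69| / 9.648 = 2 / 9.648 ≃ 0.207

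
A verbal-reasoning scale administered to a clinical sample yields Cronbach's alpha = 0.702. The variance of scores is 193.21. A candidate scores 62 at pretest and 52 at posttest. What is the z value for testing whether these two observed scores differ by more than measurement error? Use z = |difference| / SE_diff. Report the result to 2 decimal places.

SD = √193.21 ≈ 13.900
SEM = 13.900·√(1 − 0.702) ≈ 7.588
SE_diff = √2 · SEM ≈ 10.731
z = 10 / 10.731 ≈ 0.932

0.93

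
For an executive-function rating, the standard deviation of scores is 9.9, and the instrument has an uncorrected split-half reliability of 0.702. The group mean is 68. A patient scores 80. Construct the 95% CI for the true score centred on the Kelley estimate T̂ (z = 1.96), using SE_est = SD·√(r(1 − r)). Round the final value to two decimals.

[70.52, 85.27]

Spearman-Brown: r = 2(0.702) / (1 + 0.702) = 1.4040 / 1.7020 ≃ 0.8249
Estimated true score = 0.8249·80 + (1 − 0.8249)·68 ≃ 77.8989
SE_est = 9.9000·√[r(1 − r)] ≃ 3.7624
95% CI: 77.8989 ± 7.3743 ≃ (70.5246, 85.2733)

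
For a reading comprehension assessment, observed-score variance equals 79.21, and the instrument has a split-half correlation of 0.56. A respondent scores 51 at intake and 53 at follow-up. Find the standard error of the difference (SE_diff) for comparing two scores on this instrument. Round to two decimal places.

SD = √79.21 ≃ 8.90000
Spearman-Brown: r = 2(0.56) / (1 + 0.56) = 1.12000 / 1.56000 ≃ 0.71795
SEM = 8.90000 * √(1 − 0.71795) = 8.90000 * √0.28205 ≃ 8.90000 * 0.53109 ≃ 4.72666
Standard error of the difference = 4.72666·√2 ≃ 6.68450

6.68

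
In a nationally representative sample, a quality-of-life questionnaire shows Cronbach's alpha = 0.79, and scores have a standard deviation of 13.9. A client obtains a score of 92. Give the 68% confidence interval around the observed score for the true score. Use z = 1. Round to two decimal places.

SEM = 13.9000*√(1 − 0.7900) ≃ 6.3698
1 * SEM ≃ 6.3698
Interval: (85.6302, 98.3698)

[85.63, 98.37]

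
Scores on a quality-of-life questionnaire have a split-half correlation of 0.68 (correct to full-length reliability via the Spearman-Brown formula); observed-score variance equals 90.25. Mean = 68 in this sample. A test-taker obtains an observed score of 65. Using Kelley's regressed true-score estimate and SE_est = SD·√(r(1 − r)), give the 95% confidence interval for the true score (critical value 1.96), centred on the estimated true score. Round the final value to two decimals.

[58.26, 72.88]

SD = √90.25 ≃ 9.500
Spearman-Brown: r = 2(0.68) / (1 + 0.68) = 1.360 / 1.680 ≃ 0.810
T̂ = r·X + (1 − r)·M = 0.810×65 + 0.190×68 ≃ 52.619 + 12.952 ≃ 65.571
SE_est = SD × √(r(1 − r)) = 9.500 × √0.154 ≃ 9.500 × 0.393 ≃ 3.730
CI = 65.571 ± 1.96 × 3.730 → [58.260, 72.883]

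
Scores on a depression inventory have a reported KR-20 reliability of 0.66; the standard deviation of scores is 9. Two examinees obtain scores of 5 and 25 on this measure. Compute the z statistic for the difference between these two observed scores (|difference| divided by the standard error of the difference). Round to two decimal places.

SEM = 9.0000 × √(1 − 0.6600) = 9.0000 × √0.3400 ≃ 9.0000 × 0.5831 ≃ 5.2479
Standard error of the difference = 5.2479·√2 ≃ 7.4216
z = 20 / 7.4216 ≃ 2.6948

2.69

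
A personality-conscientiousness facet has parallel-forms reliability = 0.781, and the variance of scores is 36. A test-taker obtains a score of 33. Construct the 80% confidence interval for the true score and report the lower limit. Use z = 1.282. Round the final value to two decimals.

29.40

SD = √36 ≈ 6.000
SEM = 6.000 × √(1 − 0.781) = 6.000 × √0.219 ≈ 6.000 × 0.468 ≈ 2.808
1.282 × SEM ≈ 3.600
Lower limit = 33 − 3.600 ≈ 29.400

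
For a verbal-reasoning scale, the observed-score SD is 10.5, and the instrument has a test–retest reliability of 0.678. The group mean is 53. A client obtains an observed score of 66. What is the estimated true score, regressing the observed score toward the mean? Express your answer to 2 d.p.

61.81

Estimated true score = 0.6780×66 + (1 − 0.6780)×53 ≃ 61.8140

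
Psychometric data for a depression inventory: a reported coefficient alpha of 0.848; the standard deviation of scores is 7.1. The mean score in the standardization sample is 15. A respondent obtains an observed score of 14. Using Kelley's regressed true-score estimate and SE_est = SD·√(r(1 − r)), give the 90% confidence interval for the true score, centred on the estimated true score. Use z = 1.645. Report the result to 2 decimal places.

Estimated true score = 0.848·14 + (1 − 0.848)·15 ≈ 14.152
SE_est = 7.100·√[r(1 − r)] ≈ 2.549
90% CI: 14.152 ± 4.193 ≈ (9.959, 18.345)

[9.96, 18.35]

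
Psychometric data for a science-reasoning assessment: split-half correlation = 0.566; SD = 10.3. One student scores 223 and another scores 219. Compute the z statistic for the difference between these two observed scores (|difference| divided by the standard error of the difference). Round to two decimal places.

0.52

r_full = 2·0.566 / (1 + 0.566) ≃ 0.7229
SEM = 10.3000·√(1 − 0.7229) ≃ 5.4223
Standard error of the difference = 5.4223·√2 ≃ 7.6683
z = |223 − 219| / 7.6683 = 4 / 7.6683 ≃ 0.5216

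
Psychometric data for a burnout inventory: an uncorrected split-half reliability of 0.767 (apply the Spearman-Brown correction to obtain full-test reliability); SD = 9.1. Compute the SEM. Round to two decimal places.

3.30

r_full = 2·0.767 / (1 + 0.767) ≈ 0.868
SEM = 9.100·√(1 − 0.868) ≈ 3.304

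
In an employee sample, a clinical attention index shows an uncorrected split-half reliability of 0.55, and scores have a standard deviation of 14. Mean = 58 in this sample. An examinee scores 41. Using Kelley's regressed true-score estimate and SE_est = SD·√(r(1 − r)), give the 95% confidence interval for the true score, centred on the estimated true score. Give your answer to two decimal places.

Full-length reliability (Spearman-Brown) = 2(0.55)/(1+0.55) ≈ 0.710
T̂ = 0.710(41) + 0.290(58) ≈ 45.935
SE_est = 14.000·√[r(1 − r)] ≈ 6.355
95% CI: 45.935 ± 12.455 ≈ (33.480, 58.391)

[33.48, 58.39]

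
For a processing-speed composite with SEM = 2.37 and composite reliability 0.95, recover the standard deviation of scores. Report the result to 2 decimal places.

10.60

σ = SEM·(1 − r)^(−1/2) ≈ 2.37*4.472 ≈ 10.599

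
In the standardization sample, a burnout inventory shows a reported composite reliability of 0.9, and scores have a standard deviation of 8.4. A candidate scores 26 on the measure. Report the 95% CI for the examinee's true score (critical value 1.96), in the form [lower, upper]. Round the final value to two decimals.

SEM = 8.4000 · √(1 − 0.9000) = 8.4000 · √0.1000 ≈ 8.4000 · 0.3162 ≈ 2.6563
Margin = 1.96 · 2.6563 ≈ 5.2064
Interval: (20.7936, 31.2064)

[20.79, 31.21]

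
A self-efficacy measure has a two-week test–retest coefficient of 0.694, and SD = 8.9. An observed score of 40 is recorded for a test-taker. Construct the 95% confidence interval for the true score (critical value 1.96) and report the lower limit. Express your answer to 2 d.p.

SEM = 8.9000*√(1 − 0.6940) ≈ 4.9232
Half-width = 1.96*4.9232 ≈ 9.6495
Lower limit = 40 − 9.6495 ≈ 30.3505

30.35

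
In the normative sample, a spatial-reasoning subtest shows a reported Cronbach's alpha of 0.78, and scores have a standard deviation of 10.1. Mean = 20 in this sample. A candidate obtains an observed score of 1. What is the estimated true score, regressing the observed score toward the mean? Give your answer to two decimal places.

5.18

T̂ = 0.7800(1) + 0.2200(20) ≃ 5.1800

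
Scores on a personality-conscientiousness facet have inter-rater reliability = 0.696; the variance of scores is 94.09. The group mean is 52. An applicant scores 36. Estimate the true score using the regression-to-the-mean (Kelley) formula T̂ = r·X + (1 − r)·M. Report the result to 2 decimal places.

T̂ = 0.696(36) + 0.304(52) ≈ 40.864

40.86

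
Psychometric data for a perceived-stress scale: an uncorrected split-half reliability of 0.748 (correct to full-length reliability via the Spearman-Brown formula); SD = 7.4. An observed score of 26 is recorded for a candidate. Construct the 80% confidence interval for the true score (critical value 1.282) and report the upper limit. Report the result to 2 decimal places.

29.60

Spearman-Brown: r = 2(0.748) / (1 + 0.748) = 1.496 / 1.748 ≈ 0.856
SEM = 7.400 * √(1 − 0.856) = 7.400 * √0.144 ≈ 7.400 * 0.380 ≈ 2.810
Half-width = 1.282*2.810 ≈ 3.602
Upper limit = 26 + 3.602 ≈ 29.602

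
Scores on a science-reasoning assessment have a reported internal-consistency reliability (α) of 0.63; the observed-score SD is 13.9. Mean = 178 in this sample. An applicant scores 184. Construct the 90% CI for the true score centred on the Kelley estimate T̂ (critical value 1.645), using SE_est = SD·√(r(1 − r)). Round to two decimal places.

T̂ = r·X + (1 − r)·M = 0.6300·184 + 0.3700·178 = 115.9200 + 65.8600 ≈ 181.7800
SE_est = SD · √(r(1 − r)) = 13.9000 · √0.2331 ≈ 13.9000 · 0.4828 ≈ 6.7110
90% CI: 181.7800 ± 11.0396 ≈ (170.7404, 192.8196)

[170.74, 192.82]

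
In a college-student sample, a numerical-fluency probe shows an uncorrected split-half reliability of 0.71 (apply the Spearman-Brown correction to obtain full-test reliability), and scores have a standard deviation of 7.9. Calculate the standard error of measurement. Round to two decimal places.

Full-length reliability (Spearman-Brown) = 2(0.71)/(1+0.71) ≃ 0.8304
SEM = 7.9000 * √(1 − 0.8304) = 7.9000 * √0.1696 ≃ 7.9000 * 0.4118 ≃ 3.2533

3.25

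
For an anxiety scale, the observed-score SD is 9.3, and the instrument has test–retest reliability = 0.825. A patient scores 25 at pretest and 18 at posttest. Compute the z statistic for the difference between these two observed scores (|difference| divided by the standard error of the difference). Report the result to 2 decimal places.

SEM = 9.3000*√(1 − 0.8250) ≈ 3.8905
SE_diff = SEM * √2 ≈ 3.8905 * 1.4142 ≈ 5.5020
z = 7 / 5.5020 ≈ 1.2723

1.27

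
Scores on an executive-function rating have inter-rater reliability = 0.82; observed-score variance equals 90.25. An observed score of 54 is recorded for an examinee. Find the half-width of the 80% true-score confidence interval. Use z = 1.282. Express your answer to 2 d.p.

5.17

σ = 90.25^(1/2) = 9.500
SEM = 9.500*√(1 − 0.820) ≃ 4.031
1.282 * SEM ≃ 5.167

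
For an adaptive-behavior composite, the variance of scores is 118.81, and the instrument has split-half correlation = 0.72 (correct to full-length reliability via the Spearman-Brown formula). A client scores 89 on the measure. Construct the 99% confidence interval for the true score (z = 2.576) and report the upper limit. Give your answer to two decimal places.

100.33

σ = 118.81^(1/2) = 10.9000
r_full = 2·0.72 / (1 + 0.72) ≈ 0.8372
SEM = 10.9000 * √(1 − 0.8372) = 10.9000 * √0.1628 ≈ 10.9000 * 0.4035 ≈ 4.3979
2.576 * SEM ≈ 11.3289
Upper limit = 89 + 11.3289 ≈ 100.3289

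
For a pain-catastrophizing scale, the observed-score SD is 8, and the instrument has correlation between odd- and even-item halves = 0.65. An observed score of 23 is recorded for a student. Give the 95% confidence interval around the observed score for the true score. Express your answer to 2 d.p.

[15.78, 30.22]

r_full = 2·0.65 / (1 + 0.65) ≈ 0.788
SEM = 8.000×√(1 − 0.788) ≈ 3.685
1.96 × SEM ≈ 7.222
95% CI: 23 ± 7.222 = [15.778, 30.222]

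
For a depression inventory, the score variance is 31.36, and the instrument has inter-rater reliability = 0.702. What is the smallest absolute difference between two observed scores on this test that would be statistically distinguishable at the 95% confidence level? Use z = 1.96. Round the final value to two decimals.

SD = √31.36 = 5.6000
SEM = 5.6000·√(1 − 0.7020) ≈ 3.0570
Standard error of the difference = 3.0570·√2 ≈ 4.3233
Minimum reliable difference = 1.96 · SE_diff ≈ 1.96 · 4.3233 ≈ 8.4736

8.47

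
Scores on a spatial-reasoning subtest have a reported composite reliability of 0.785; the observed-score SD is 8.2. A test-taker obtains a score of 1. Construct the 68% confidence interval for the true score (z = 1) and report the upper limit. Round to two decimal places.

SEM = 8.20000 × √(1 − 0.78500) = 8.20000 × √0.21500 ≈ 8.20000 × 0.46368 ≈ 3.80218
Margin = 1 × 3.80218 ≈ 3.80218
Upper bound: 1 + 3.80218 = 4.80218

4.80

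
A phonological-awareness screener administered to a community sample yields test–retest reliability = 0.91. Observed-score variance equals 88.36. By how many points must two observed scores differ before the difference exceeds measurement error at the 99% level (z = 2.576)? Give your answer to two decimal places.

10.27

SD = √88.36 = 9.4000
SEM = 9.4000 × √(1 − 0.9100) = 9.4000 × √0.0900 ≈ 9.4000 × 0.3000 ≈ 2.8200
Standard error of the difference = 2.8200·√2 ≈ 3.9881
Smallest detectable difference = 2.576×3.9881 ≈ 10.2733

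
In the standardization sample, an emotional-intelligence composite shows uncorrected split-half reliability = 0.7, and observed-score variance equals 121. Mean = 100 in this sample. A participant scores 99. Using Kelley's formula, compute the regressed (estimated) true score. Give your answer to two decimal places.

r_full = 2·0.7 / (1 + 0.7) ≈ 0.8235
Estimated true score = 0.8235*99 + (1 − 0.8235)*100 ≈ 99.1765

99.18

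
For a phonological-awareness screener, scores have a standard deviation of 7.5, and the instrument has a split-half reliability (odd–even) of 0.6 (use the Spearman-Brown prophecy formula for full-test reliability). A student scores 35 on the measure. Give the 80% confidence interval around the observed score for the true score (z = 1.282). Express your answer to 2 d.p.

Full-length reliability (Spearman-Brown) = 2(0.6)/(1+0.6) ≈ 0.750
The standard error of measurement is 7.500×√(1 − 0.750) ≈ 7.500×0.500 ≈ 3.750.
1.282 × SEM ≈ 4.808
CI = 35 ± 4.808 → [30.192, 39.808]

[30.19, 39.81]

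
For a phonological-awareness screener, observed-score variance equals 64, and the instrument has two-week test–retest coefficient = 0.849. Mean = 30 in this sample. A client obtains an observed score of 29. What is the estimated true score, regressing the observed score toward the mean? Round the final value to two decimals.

T̂ = 0.849(29) + 0.151(30) ≈ 29.151

29.15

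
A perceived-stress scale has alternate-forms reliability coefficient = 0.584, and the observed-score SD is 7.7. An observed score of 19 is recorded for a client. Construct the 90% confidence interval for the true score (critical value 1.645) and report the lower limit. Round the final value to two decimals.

SEM = 7.7000×√(1 − 0.5840) ≈ 4.9664
1.645 × SEM ≈ 8.1696
Lower limit = 19 − 8.1696 ≈ 10.8304

10.83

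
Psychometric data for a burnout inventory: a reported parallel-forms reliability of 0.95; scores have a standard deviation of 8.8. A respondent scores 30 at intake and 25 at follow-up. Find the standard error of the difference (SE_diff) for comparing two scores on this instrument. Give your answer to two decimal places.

SEM = 8.8000 · √(1 − 0.9500) = 8.8000 · √0.0500 ≈ 8.8000 · 0.2236 ≈ 1.9677
SE_diff = √2 · SEM ≈ 2.7828

2.78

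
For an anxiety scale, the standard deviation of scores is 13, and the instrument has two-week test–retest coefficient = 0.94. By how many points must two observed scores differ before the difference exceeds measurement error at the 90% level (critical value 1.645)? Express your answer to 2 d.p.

7.41

SEM = 13.0000 × √(1 − 0.9400) = 13.0000 × √0.0600 ≈ 13.0000 × 0.2449 ≈ 3.1843
Standard error of the difference = 3.1843·√2 ≈ 4.5033
Minimum reliable difference = 1.645 × SE_diff ≈ 1.645 × 4.5033 ≈ 7.4080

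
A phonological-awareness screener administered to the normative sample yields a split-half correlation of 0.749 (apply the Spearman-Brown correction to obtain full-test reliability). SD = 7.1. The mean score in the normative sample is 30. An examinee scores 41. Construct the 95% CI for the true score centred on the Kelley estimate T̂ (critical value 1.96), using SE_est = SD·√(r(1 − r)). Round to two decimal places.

Full-length reliability (Spearman-Brown) = 2(0.749)/(1+0.749) ≈ 0.85649
T̂ = r·X + (1 − r)·M = 0.85649·41 + 0.14351·30 ≈ 35.11607 + 4.30532 ≈ 39.42138
SE_est = SD · √(r(1 − r)) = 7.10000 · √0.12292 ≈ 7.10000 · 0.35059 ≈ 2.48921
95% CI: 39.42138 ± 4.87885 ≈ (34.54253, 44.30023)

[34.54, 44.30]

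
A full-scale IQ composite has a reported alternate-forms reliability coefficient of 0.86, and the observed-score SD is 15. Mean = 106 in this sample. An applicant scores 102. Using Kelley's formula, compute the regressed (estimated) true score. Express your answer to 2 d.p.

102.56

T̂ = 0.8600(102) + 0.1400(106) ≃ 102.5600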